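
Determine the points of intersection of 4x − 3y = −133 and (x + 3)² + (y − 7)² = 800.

Substitute y = (133 + 4x)/3:
25x² + 950x + 5425 = 0  ⟹  x² + 38x + 217 = 0
x = −7 or x = −31, giving (−7, 35) and (−31, 3).

(−31, 3) and (−7, 35)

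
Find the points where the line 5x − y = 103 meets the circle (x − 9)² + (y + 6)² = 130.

(18, −13) and (20, −3)

Express y = 5x − 103 and substitute into the circle:
26x² − 988x + 9360 = 0  ⟹  x² − 38x + 360 = 0
x = 20 or x = 18, giving (20, −3) and (18, −13).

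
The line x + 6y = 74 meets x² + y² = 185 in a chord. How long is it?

2√37

The distance from (0, 0) to the line is 74/√37, and r² = 185.
Chord = 2√(r² − d²) = 2·√(37) = 2√37.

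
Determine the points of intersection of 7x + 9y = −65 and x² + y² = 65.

(−8, −1) and (1, −8)

Substitute y = (−65 − 7x)/9:
130x² + 910x − 1040 = 0  ⟹  x² + 7x − 8 = 0
x = 1 or x = −8, giving (1, −8) and (−8, −1).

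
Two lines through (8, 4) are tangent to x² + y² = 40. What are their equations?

x + 3y = 20 and 3x − y = 20

Let a tangent through (8, 4) have slope m. Its distance from (0, 0) must equal 2√10:
[m·(−8) − (−4)]² = 40(m² + 1)
3m² − 8m − 3 = 0, so m = −1/3 or m = 3.
With m = −1/3: x + 3y = 20. With m = 3: 3x − y = 20.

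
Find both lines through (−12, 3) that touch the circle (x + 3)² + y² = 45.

Let a tangent through (−12, 3) have slope m. Its distance from (−3, 0) must equal 3√5:
[m·(9) − (−3)]² = 45(m² + 1)
2m² + 3m − 2 = 0, so m = −2 or m = 1/2.
With m = −2: 2x + y = −21. With m = 1/2: x − 2y = −18.

2x + y = −21 and x − 2y = −18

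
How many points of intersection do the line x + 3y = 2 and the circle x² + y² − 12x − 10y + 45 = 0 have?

0

d² = (1·6 + 3·5 − (2))²/10 = 361/10; r² = 16.
Since d² > r², the line lies outside the circle.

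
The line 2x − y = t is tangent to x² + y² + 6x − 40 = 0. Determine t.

For a tangent, require d(centre, line) = r = 7.
|2·(−3) − 1·0 − t| / √5 = 7
|t − (−6)| = 7√5.

t = −6 ± 7√5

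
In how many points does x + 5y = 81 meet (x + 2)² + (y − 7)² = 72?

0

d² = (1·(−2) + 5·7 − (81))²/26 = 1152/13; r² = 72.
Since d² > r², the line lies outside the circle.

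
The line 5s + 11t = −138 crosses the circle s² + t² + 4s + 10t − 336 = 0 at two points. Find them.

(−21, −3) and (12, −18)

From the line, t = (−138 − 5s)/11. Substituting:
146s² + 1314s − 36792 = 0  ⟹  s² + 9s − 252 = 0
s = 12 or s = −21, giving (12, −18) and (−21, −3).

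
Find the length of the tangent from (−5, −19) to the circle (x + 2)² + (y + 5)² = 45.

4√10

With centre O = (−2, −5), |OP|² = 205 and r² = 45.
By the tangent–radius right angle, tangent length = √(|PO|² − r²) = √160 = 4√10.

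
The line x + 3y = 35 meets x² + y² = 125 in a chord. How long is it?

√10

Centre (0, 0), r² = 125. Perpendicular distance d from centre to line = |−35| / √10 = 35/√10.
Half the chord is √(r² − d²) = √(5/2), so the full chord is √10.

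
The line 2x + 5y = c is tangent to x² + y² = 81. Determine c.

For a tangent, require d(centre, line) = r = 9.
|2·0 + 5·0 − c| / √29 = 9
|c| = 9√29.

c = ±9√29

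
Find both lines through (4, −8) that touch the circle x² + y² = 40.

Write the tangent as mx − y + (−8 − m·(4)) = 0 and set its distance from the centre to 2√10:
[m·(−4) − (8)]² = 40(m² + 1)
3m² − 8m − 3 = 0, so m = 3 or m = −1/3.
With m = 3: 3x − y = 20. With m = −1/3: x + 3y = −20.

3x − y = 20 and x + 3y = −20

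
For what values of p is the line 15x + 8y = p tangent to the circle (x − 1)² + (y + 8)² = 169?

p = −270 or p = 172

The line touches the circle iff its distance from (1, −8) is 13:
|15·1 + 8·(−8) − p| / √289 = 13
|p − (−49)| = 13·17, so p = 172 or p = −270.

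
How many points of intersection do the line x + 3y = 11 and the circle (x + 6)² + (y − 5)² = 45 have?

Substituting the line into the circle gives 10x² + 116x − 65 = 0.
Discriminant = (116)² − 4·10·(−65) = 16056 > 0.
Two real roots: the line is a secant.

2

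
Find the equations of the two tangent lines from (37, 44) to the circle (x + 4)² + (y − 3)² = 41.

A line y − (44) = m(x − (37)) is tangent when its distance from (−4, 3) is √41:
(−41m − (−41))² = 41(m² + 1)
20m² − 41m + 20 = 0, so m = 5/4 or m = 4/5.
Through (37, 44) these give 5x − 4y = 9 and 4x − 5y = −72.

5x − 4y = 9 and 4x − 5y = −72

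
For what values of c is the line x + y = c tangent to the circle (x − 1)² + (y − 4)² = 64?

Tangency holds when the distance from the centre (1, 4) to the line equals the radius 8:
|1·1 + 1·4 − c| / √2 = 8
|c − (5)| = 8√2.

c = 5 ± 8√2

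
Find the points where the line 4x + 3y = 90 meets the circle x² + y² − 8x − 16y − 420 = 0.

From the line, y = (90 − 4x)/3. Substituting:
25x² − 600x = 0  ⟹  x² − 24x = 0
x = 24 or x = 0, giving (24, −2) and (0, 30).

(0, 30) and (24, −2)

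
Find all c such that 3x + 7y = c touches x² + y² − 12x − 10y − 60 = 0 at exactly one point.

The line touches the circle iff its distance from (6, 5) is 11:
|3·6 + 7·5 − c| / √58 = 11
|c − (53)| = 11√58.

c = 53 ± 11√58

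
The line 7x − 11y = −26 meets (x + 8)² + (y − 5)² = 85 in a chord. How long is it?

Centre (−8, 5), r² = 85. Perpendicular distance d from centre to line = |−85| / √170 = 85/√170.
Chord = 2√(r² − d²) = 2·√(85/2) = √170.

√170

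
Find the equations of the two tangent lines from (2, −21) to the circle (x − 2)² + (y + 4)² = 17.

4x − y = 29 and 4x + y = −13

Write the tangent as mx − y + (−21 − m·(2)) = 0 and set its distance from the centre to √17:
[m·(0) − (17)]² = 17(m² + 1)
m² − 16 = 0, so m = 4 or m = −4.
Through (2, −21) these give 4x − y = 29 and 4x + y = −13.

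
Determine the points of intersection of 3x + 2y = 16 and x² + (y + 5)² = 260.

Express y = (16 − 3x)/2 and substitute into the circle:
13x² − 156x − 364 = 0  ⟹  x² − 12x − 28 = 0
x = 14 or x = −2, giving (14, −13) and (−2, 11).

(−2, 11) and (14, −13)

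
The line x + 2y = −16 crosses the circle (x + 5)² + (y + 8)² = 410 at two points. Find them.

(−22, 3) and (14, −15)

From the line, y = (−16 − x)/2. Substituting:
5x² + 40x − 1540 = 0  ⟹  x² + 8x − 308 = 0
x = 14 or x = −22, giving (14, −15) and (−22, 3).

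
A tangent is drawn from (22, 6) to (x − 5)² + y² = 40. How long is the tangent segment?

√285

Centre (5, 0), r² = 40. |PO|² = (17)² + (6)² = 325.
Power of the point: PT² = |PO|² − r² = 285, so PT = √285.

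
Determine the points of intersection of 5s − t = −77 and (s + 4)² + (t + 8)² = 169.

(−17, −8) and (−16, −3)

Substitute t = 5s + 77:
26s² + 858s + 7072 = 0  ⟹  s² + 33s + 272 = 0
s = −16 or s = −17, giving (−16, −3) and (−17, −8).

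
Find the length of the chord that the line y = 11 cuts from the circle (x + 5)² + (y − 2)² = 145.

Express y = 11 and substitute into the circle:
x² + 10x − 39 = 0
x = 3 or x = −13, giving (3, 11) and (−13, 11).
|(3, 11) − (−13, 11)| = √((16)² + (0)²) = 16.

16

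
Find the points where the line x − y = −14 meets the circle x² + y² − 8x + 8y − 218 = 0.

Substitute y = x + 14:
2x² + 28x + 90 = 0  ⟹  x² + 14x + 45 = 0
x = −5 or x = −9, giving (−5, 9) and (−9, 5).

(−9, 5) and (−5, 9)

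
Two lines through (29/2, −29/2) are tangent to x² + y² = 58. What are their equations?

7x + 3y = 58 and 3x + 7y = −58

A line y − (−29/2) = m(x − (29/2)) is tangent when its distance from (0, 0) is √58:
(−29/2m − (29/2))² = 58(m² + 1)
21m² + 58m + 21 = 0, so m = −7/3 or m = −3/7.
With m = −7/3: 7x + 3y = 58. With m = −3/7: 3x + 7y = −58.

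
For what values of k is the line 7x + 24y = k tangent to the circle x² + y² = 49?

The line touches the circle iff its distance from (0, 0) is 7:
|7·0 + 24·0 − k| / √625 = 7
|k| = 7·25, so k = 175 or k = −175.

k = −175 or k = 175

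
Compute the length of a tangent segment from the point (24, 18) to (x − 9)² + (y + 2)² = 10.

The centre is (9, −2) and r = √10. The square of the distance from P to the centre is 225 + 400 = 625.
Power of the point: PT² = |PO|² − r² = 615, so PT = √615.

√615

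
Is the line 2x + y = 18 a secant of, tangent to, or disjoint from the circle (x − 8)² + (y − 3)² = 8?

secant

Substituting the line into the circle gives 5x² − 76x + 281 = 0.
Δ = 5776 − 5620 = 156.
Two real roots: the line is a secant.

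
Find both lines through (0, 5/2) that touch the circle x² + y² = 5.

x − 2y = −5 and x + 2y = 5

A line y − (5/2) = m(x − (0)) is tangent when its distance from (0, 0) is √5:
[m·(0) − (−5/2)]² = 5(m² + 1)
4m² − 1 = 0, so m = 1/2 or m = −1/2.
With m = 1/2: x − 2y = −5. With m = −1/2: x + 2y = 5.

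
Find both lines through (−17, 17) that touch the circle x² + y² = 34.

3x + 5y = 34 and 5x + 3y = −34

A line y − (17) = m(x − (−17)) is tangent when its distance from (0, 0) is √34:
[m·(17) − (−17)]² = 34(m² + 1)
15m² + 34m + 15 = 0, so m = −3/5 or m = −5/3.
Through (−17, 17) these give 3x + 5y = 34 and 5x + 3y = −34.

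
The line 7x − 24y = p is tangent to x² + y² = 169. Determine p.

p = −325 or p = 325

Tangency holds when the distance from the centre (0, 0) to the line equals the radius 13:
|7·0 − 24·0 − p| / √625 = 13
|p| = 13·25, so p = 325 or p = −325.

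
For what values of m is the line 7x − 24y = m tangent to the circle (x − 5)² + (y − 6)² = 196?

For a tangent, require d(centre, line) = r = 14.
|7·5 − 24·6 − m| / √625 = 14
|m − (−109)| = 14·25, so m = 241 or m = −459.

m = −459 or m = 241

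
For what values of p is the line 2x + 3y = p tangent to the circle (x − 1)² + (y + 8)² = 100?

p = −22 ± 10√13

Tangency holds when the distance from the centre (1, −8) to the line equals the radius 10:
|2·1 + 3·(−8) − p| / √13 = 10
|p − (−22)| = 10√13.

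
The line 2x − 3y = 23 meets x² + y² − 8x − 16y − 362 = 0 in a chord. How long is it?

10√13

Substitute y = (−23 + 2x)/3:
13x² − 260x − 1625 = 0  ⟹  x² − 20x − 125 = 0
x = 25 or x = −5, giving (25, 9) and (−5, −11).
Chord length = distance between (25, 9) and (−5, −11) = √1300 = 10√13.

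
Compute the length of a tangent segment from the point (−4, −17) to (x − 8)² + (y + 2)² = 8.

With centre O = (8, −2), |OP|² = 369 and r² = 8.
The tangent meets the radius at right angles, so tangent² = |PO|² − r² = 369 − 8 = 361.

19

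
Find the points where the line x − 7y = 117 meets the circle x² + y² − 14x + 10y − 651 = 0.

(−16, −19) and (33, −12)

From the line, y = (−117 + x)/7. Substituting:
50x² − 850x − 26400 = 0  ⟹  x² − 17x − 528 = 0
x = 33 or x = −16, giving (33, −12) and (−16, −19).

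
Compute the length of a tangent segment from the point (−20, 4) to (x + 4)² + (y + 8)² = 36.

2√91

The centre is (−4, −8) and r = 6. The square of the distance from P to the centre is 256 + 144 = 400.
Power of the point: PT² = |PO|² − r² = 364, so PT = 2√91.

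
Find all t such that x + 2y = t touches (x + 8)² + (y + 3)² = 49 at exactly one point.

t = −14 ± 7√5

The line touches the circle iff its distance from (−8, −3) is 7:
|1·(−8) + 2·(−3) − t| / √5 = 7
|t − (−14)| = 7√5.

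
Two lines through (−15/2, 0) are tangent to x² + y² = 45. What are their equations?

2x + y = −15 and 2x − y = −15

Let a tangent through (−15/2, 0) have slope m. Its distance from (0, 0) must equal 3√5:
(15/2m − (0))² = 45(m² + 1)
m² − 4 = 0, so m = −2 or m = 2.
Through (−15/2, 0) these give 2x + y = −15 and 2x − y = −15.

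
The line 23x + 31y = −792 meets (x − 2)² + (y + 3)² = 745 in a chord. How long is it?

√1490

The distance from (2, −3) to the line is 745/√1490, and r² = 745.
Chord = 2√(r² − d²) = 2·√(745/2) = √1490.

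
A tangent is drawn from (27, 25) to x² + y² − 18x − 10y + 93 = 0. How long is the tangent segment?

With centre O = (9, 5), |OP|² = 724 and r² = 13.
The tangent meets the radius at right angles, so tangent² = |PO|² − r² = 724 − 13 = 711.

3√79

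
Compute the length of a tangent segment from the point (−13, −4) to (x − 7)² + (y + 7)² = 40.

3√41

With centre O = (7, −7), |OP|² = 409 and r² = 40.
The tangent meets the radius at right angles, so tangent² = |PO|² − r² = 409 − 40 = 369.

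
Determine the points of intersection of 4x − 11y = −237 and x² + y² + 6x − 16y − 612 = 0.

From the line, y = (237 + 4x)/11. Substituting:
137x² + 1918x − 59595 = 0  ⟹  x² + 14x − 435 = 0
x = 15 or x = −29, giving (15, 27) and (−29, 11).

(−29, 11) and (15, 27)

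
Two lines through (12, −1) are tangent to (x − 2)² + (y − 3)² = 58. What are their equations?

Write the tangent as mx − y + (−1 − m·(12)) = 0 and set its distance from the centre to √58:
(−10m − (4))² = 58(m² + 1)
21m² + 40m − 21 = 0, so m = −7/3 or m = 3/7.
Through (12, −1) these give 7x + 3y = 81 and 3x − 7y = 43.

7x + 3y = 81 and 3x − 7y = 43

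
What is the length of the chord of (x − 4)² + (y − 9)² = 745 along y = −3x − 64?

3√10

The distance from (4, 9) to the line is 85/√10, and r² = 745.
Half the chord is √(r² − d²) = √(45/2), so the full chord is 3√10.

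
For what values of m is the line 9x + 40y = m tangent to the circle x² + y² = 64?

The line touches the circle iff its distance from (0, 0) is 8:
|9·0 + 40·0 − m| / √1681 = 8
|m| = 8·41, so m = 328 or m = −328.

m = −328 or m = 328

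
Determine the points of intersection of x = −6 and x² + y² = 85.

The line gives x = −6. Substituting into the circle:
y² − 49 = 0
y = 7 or y = −7, giving (−6, 7) and (−6, −7).

(−6, −7) and (−6, 7)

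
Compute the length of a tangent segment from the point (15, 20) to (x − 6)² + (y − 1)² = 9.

√433

Centre (6, 1), r² = 9. |PO|² = (9)² + (19)² = 442.
The tangent meets the radius at right angles, so tangent² = |PO|² − r² = 442 − 9 = 433.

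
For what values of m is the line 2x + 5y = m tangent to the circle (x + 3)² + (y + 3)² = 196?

m = −21 ± 14√29

For a tangent, require d(centre, line) = r = 14.
|2·(−3) + 5·(−3) − m| / √29 = 14
|m − (−21)| = 14√29.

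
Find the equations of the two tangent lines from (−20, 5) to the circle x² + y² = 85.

2x − 9y = −85 and 6x + 7y = −85

A line y − (5) = m(x − (−20)) is tangent when its distance from (0, 0) is √85:
(20m − (−5))² = 85(m² + 1)
63m² + 40m − 12 = 0, so m = 2/9 or m = −6/7.
With m = 2/9: 2x − 9y = −85. With m = −6/7: 6x + 7y = −85.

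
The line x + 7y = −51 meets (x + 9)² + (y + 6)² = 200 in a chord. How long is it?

From the line, y = (−51 − x)/7. Substituting:
50x² + 900x − 5750 = 0  ⟹  x² + 18x − 115 = 0
x = 5 or x = −23, giving (5, −8) and (−23, −4).
Chord length = distance between (5, −8) and (−23, −4) = √800 = 20√2.

20√2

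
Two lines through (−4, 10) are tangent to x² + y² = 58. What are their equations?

Write the tangent as mx − y + (10 − m·(−4)) = 0 and set its distance from the centre to √58:
[m·(4) − (−10)]² = 58(m² + 1)
21m² − 40m − 21 = 0, so m = 7/3 or m = −3/7.
Through (−4, 10) these give 7x − 3y = −58 and 3x + 7y = 58.

7x − 3y = −58 and 3x + 7y = 58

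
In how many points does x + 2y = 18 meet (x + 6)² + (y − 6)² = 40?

2

Substituting the line into the circle gives 5x² + 36x + 20 = 0.
Discriminant = (36)² − 4·5·(20) = 896 > 0.
Two real roots: the line is a secant.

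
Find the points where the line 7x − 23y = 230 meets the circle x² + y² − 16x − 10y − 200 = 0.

Express y = (−230 + 7x)/23 and substitute into the circle:
578x² − 13294x = 0  ⟹  x² − 23x = 0
x = 23 or x = 0, giving (23, −3) and (0, −10).

(0, −10) and (23, −3)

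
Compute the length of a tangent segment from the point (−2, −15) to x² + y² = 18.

Centre (0, 0), r² = 18. |PO|² = (−2)² + (−15)² = 229.
Power of the point: PT² = |PO|² − r² = 211, so PT = √211.

√211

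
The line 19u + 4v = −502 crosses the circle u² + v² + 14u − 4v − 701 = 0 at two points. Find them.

From the line, v = (−502 − 19u)/4. Substituting:
377u² + 19604u + 248820 = 0  ⟹  u² + 52u + 660 = 0
u = −22 or u = −30, giving (−22, −21) and (−30, 17).

(−30, 17) and (−22, −21)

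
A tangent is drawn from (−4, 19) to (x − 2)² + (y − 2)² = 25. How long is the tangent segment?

The centre is (2, 2) and r = 5. The square of the distance from P to the centre is 36 + 289 = 325.
Power of the point: PT² = |PO|² − r² = 300, so PT = 10√3.

10√3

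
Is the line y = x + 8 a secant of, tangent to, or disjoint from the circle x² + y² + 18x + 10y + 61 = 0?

Substituting the line into the circle gives 2x² + 44x + 205 = 0.
Δ = 1936 − 1640 = 296.
Two real roots: the line is a secant.

secant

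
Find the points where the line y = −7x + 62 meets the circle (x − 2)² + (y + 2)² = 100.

Substitute y = −7x + 62:
50x² − 900x + 4000 = 0  ⟹  x² − 18x + 80 = 0
x = 10 or x = 8, giving (10, −8) and (8, 6).

(8, 6) and (10, −8)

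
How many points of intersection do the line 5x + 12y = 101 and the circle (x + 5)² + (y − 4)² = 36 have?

1

Substituting the line into the circle gives 169x² + 910x + 1225 = 0.
Discriminant = (910)² − 4·169·(1225) = 0.
A repeated root: the line is tangent.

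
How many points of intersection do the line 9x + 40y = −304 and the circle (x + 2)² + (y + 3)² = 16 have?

Substituting the line into the circle gives 1681x² + 9712x + 14656 = 0.
Δ = 94322944 − 98546944 = −4224000.
No real roots: the line does not meet the circle.

0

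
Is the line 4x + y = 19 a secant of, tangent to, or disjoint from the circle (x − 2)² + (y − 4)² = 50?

Substituting the line into the circle gives 17x² − 124x + 179 = 0.
Δ = 15376 − 12172 = 3204.
Two real roots: the line is a secant.

secant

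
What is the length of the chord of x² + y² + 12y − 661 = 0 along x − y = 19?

Express y = x − 19 and substitute into the circle:
2x² − 26x − 528 = 0  ⟹  x² − 13x − 264 = 0
x = 24 or x = −11, giving (24, 5) and (−11, −30).
|(24, 5) − (−11, −30)| = √((35)² + (35)²) = 35√2.

35√2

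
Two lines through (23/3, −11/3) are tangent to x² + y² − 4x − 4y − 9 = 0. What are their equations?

x + 4y = −7 and 4x + y = 27

A line y − (−11/3) = m(x − (23/3)) is tangent when its distance from (2, 2) is √17:
(−17/3m − (17/3))² = 17(m² + 1)
4m² + 17m + 4 = 0, so m = −1/4 or m = −4.
Through (23/3, −11/3) these give x + 4y = −7 and 4x + y = 27.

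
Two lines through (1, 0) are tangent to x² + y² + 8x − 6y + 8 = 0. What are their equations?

x − 4y = 1 and 4x + y = 4

A line y − (0) = m(x − (1)) is tangent when its distance from (−4, 3) is √17:
[m·(−5) − (3)]² = 17(m² + 1)
4m² + 15m − 4 = 0, so m = 1/4 or m = −4.
Through (1, 0) these give x − 4y = 1 and 4x + y = 4.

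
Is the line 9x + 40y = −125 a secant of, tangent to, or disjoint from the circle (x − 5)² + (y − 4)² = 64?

Centre (5, 4), r² = 64. Distance² from centre to line = (330)²/1681 = 108900/1681.
Since d² > r², the line lies outside the circle.

disjoint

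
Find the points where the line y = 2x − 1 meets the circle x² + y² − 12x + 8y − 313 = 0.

Express y = 2x − 1 and substitute into the circle:
5x² − 320 = 0  ⟹  x² − 64 = 0
x = 8 or x = −8, giving (8, 15) and (−8, −17).

(−8, −17) and (8, 15)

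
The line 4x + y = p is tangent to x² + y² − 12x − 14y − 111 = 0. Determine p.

Tangency holds when the distance from the centre (6, 7) to the line equals the radius 14:
|4·6 + 1·7 − p| / √17 = 14
|p − (31)| = 14√17.

p = 31 ± 14√17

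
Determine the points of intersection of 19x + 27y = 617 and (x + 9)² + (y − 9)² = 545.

From the line, y = (617 − 19x)/27. Substituting:
1090x² − 1090x − 198380 = 0  ⟹  x² − x − 182 = 0
x = 14 or x = −13, giving (14, 13) and (−13, 32).

(−13, 32) and (14, 13)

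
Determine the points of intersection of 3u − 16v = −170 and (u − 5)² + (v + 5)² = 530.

From the line, v = (170 + 3u)/16. Substituting:
265u² − 1060u − 66780 = 0  ⟹  u² − 4u − 252 = 0
u = 18 or u = −14, giving (18, 14) and (−14, 8).

(−14, 8) and (18, 14)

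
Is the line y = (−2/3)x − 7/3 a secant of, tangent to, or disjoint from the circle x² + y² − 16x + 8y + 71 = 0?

disjoint

Substituting the line into the circle gives 13x² − 164x + 520 = 0.
Δ = 26896 − 27040 = −144.
No real roots: the line does not meet the circle.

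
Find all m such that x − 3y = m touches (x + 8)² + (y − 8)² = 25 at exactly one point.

The line touches the circle iff its distance from (−8, 8) is 5:
|1·(−8) − 3·8 − m| / √10 = 5
|m − (−32)| = 5√10.

m = −32 ± 5√10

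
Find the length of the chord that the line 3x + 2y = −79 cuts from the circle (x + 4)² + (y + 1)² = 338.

2√13

The distance from (−4, −1) to the line is 65/√13, and r² = 338.
Chord = 2√(r² − d²) = 2·√(13) = 2√13.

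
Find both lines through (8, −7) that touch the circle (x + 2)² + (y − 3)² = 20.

2x + y = 9 and x + 2y = −6

A line y − (−7) = m(x − (8)) is tangent when its distance from (−2, 3) is 2√5:
[m·(−10) − (10)]² = 20(m² + 1)
2m² + 5m + 2 = 0, so m = −2 or m = −1/2.
Through (8, −7) these give 2x + y = 9 and x + 2y = −6.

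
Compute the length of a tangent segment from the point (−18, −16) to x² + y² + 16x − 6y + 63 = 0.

√451

The centre is (−8, 3) and r = √10. The square of the distance from P to the centre is 100 + 361 = 461.
The tangent meets the radius at right angles, so tangent² = |PO|² − r² = 461 − 10 = 451.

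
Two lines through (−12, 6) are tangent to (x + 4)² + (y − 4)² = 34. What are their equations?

Let a tangent through (−12, 6) have slope m. Its distance from (−4, 4) must equal √34:
[m·(8) − (−2)]² = 34(m² + 1)
15m² + 16m − 15 = 0, so m = −5/3 or m = 3/5.
With m = −5/3: 5x + 3y = −42. With m = 3/5: 3x − 5y = −66.

5x + 3y = −42 and 3x − 5y = −66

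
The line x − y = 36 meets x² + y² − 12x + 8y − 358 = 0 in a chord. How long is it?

12√2

Centre (6, −4), r² = 410. Perpendicular distance d from centre to line = |−26| / √2 = 26/√2.
Half the chord is √(r² − d²) = √(72), so the full chord is 12√2.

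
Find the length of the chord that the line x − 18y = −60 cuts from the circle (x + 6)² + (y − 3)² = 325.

From the line, y = (60 + x)/18. Substituting:
325x² + 3900x − 93600 = 0  ⟹  x² + 12x − 288 = 0
x = 12 or x = −24, giving (12, 4) and (−24, 2).
Chord length = distance between (12, 4) and (−24, 2) = √1300 = 10√13.

10√13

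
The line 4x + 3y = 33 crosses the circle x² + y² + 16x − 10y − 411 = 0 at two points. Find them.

(−12, 27) and (12, −5)

Express y = (33 − 4x)/3 and substitute into the circle:
25x² − 3600 = 0  ⟹  x² − 144 = 0
x = 12 or x = −12, giving (12, −5) and (−12, 27).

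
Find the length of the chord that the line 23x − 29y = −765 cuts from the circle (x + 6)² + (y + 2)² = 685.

√1370

From the line, y = (765 + 23x)/29. Substituting:
1370x² + 47950x + 131520 = 0  ⟹  x² + 35x + 96 = 0
x = −3 or x = −32, giving (−3, 24) and (−32, 1).
|(−3, 24) − (−32, 1)| = √((29)² + (23)²) = √1370.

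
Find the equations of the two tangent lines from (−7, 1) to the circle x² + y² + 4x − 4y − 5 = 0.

Write the tangent as mx − y + (1 − m·(−7)) = 0 and set its distance from the centre to √13:
[m·(5) − (1)]² = 13(m² + 1)
6m² − 5m − 6 = 0, so m = −2/3 or m = 3/2.
Through (−7, 1) these give 2x + 3y = −11 and 3x − 2y = −23.

2x + 3y = −11 and 3x − 2y = −23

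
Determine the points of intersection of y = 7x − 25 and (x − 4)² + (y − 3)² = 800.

(0, −25) and (8, 31)

From the line, y = 7x − 25. Substituting:
50x² − 400x = 0  ⟹  x² − 8x = 0
x = 8 or x = 0, giving (8, 31) and (0, −25).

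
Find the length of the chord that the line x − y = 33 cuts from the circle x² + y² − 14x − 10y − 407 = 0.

√2

Centre (7, 5), r² = 481. Perpendicular distance d from centre to line = |−31| / √2 = 31/√2.
Half the chord is √(r² − d²) = √(1/2), so the full chord is √2.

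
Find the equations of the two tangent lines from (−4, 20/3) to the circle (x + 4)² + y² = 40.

Let a tangent through (−4, 20/3) have slope m. Its distance from (−4, 0) must equal 2√10:
[m·(0) − (−20/3)]² = 40(m² + 1)
9m² − 1 = 0, so m = 1/3 or m = −1/3.
Through (−4, 20/3) these give x − 3y = −24 and x + 3y = 16.

x − 3y = −24 and x + 3y = 16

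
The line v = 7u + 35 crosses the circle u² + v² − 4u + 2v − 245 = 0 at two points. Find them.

From the line, v = 7u + 35. Substituting:
50u² + 500u + 1050 = 0  ⟹  u² + 10u + 21 = 0
u = −3 or u = −7, giving (−3, 14) and (−7, −14).

(−7, −14) and (−3, 14)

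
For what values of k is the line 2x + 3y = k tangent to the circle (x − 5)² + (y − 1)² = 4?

The line touches the circle iff its distance from (5, 1) is 2:
|2·5 + 3·1 − k| / √13 = 2
|k − (13)| = 2√13.

k = 13 ± 2√13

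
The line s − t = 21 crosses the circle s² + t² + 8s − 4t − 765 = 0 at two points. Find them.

Substitute t = s − 21:
2s² − 38s − 240 = 0  ⟹  s² − 19s − 120 = 0
s = 24 or s = −5, giving (24, 3) and (−5, −26).

(−5, −26) and (24, 3)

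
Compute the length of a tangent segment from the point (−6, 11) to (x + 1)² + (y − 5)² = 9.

2√13

Centre (−1, 5), r² = 9. |PO|² = (−5)² + (6)² = 61.
Power of the point: PT² = |PO|² − r² = 52, so PT = 2√13.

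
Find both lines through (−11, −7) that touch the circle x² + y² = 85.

Write the tangent as mx − y + (−7 − m·(−11)) = 0 and set its distance from the centre to √85:
[m·(11) − (7)]² = 85(m² + 1)
18m² − 77m − 18 = 0, so m = −2/9 or m = 9/2.
With m = −2/9: 2x + 9y = −85. With m = 9/2: 9x − 2y = −85.

2x + 9y = −85 and 9x − 2y = −85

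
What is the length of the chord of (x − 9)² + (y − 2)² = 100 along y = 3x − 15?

6√10

The distance from (9, 2) to the line is 10/√10, and r² = 100.
Chord = 2√(r² − d²) = 2·√(90) = 6√10.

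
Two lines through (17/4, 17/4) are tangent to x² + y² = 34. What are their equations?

5x + 3y = 34 and 3x + 5y = 34

Let a tangent through (17/4, 17/4) have slope m. Its distance from (0, 0) must equal √34:
(−17/4m − (−17/4))² = 34(m² + 1)
15m² + 34m + 15 = 0, so m = −5/3 or m = −3/5.
Through (17/4, 17/4) these give 5x + 3y = 34 and 3x + 5y = 34.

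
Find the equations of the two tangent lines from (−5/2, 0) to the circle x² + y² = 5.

A line y − (0) = m(x − (−5/2)) is tangent when its distance from (0, 0) is √5:
(5/2m − (0))² = 5(m² + 1)
m² − 4 = 0, so m = −2 or m = 2.
Through (−5/2, 0) these give 2x + y = −5 and 2x − y = −5.

2x + y = −5 and 2x − y = −5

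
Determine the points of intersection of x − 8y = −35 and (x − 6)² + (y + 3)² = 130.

(−3, 4) and (13, 6)

Substitute y = (35 + x)/8:
65x² − 650x − 2535 = 0  ⟹  x² − 10x − 39 = 0
x = 13 or x = −3, giving (13, 6) and (−3, 4).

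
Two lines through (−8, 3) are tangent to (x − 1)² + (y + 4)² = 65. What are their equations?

Let a tangent through (−8, 3) have slope m. Its distance from (1, −4) must equal √65:
(9m − (−7))² = 65(m² + 1)
8m² + 63m − 8 = 0, so m = −8 or m = 1/8.
Through (−8, 3) these give 8x + y = −61 and x − 8y = −32.

8x + y = −61 and x − 8y = −32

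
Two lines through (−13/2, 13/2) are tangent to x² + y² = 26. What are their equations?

5x + y = −26 and x + 5y = 26

Let a tangent through (−13/2, 13/2) have slope m. Its distance from (0, 0) must equal √26:
[m·(13/2) − (−13/2)]² = 26(m² + 1)
5m² + 26m + 5 = 0, so m = −5 or m = −1/5.
With m = −5: 5x + y = −26. With m = −1/5: x + 5y = 26.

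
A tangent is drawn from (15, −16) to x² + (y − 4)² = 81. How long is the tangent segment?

With centre O = (0, 4), |OP|² = 625 and r² = 81.
The tangent meets the radius at right angles, so tangent² = |PO|² − r² = 625 − 81 = 544.

4√34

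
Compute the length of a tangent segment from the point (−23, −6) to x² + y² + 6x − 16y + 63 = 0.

√586

Centre (−3, 8), r² = 10. |PO|² = (−20)² + (−14)² = 596.
By the tangent–radius right angle, tangent length = √(|PO|² − r²) = √586.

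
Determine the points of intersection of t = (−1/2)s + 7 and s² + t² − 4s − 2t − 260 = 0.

Substitute t = (14 − s)/2:
5s² − 40s − 900 = 0  ⟹  s² − 8s − 180 = 0
s = 18 or s = −10, giving (18, −2) and (−10, 12).

(−10, 12) and (18, −2)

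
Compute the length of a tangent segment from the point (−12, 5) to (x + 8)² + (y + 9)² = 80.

2√33

The centre is (−8, −9) and r = 4√5. The square of the distance from P to the centre is 16 + 196 = 212.
Power of the point: PT² = |PO|² − r² = 132, so PT = 2√33.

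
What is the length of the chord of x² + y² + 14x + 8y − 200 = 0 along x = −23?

The line gives x = −23. Substituting into the circle:
y² + 8y + 7 = 0
y = −1 or y = −7, giving (−23, −1) and (−23, −7).
|(−23, −1) − (−23, −7)| = √((0)² + (6)²) = 6.

6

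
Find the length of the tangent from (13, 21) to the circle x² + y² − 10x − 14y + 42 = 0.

2√57

Centre (5, 7), r² = 32. |PO|² = (8)² + (14)² = 260.
Power of the point: PT² = |PO|² − r² = 228, so PT = 2√57.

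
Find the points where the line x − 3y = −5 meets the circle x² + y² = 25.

(−5, 0) and (4, 3)

Substitute y = (5 + x)/3:
10x² + 10x − 200 = 0  ⟹  x² + x − 20 = 0
x = 4 or x = −5, giving (4, 3) and (−5, 0).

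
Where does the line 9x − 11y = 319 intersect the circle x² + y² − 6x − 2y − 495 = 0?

From the line, y = (−319 + 9x)/11. Substituting:
202x² − 6666x + 48884 = 0  ⟹  x² − 33x + 242 = 0
x = 22 or x = 11, giving (22, −11) and (11, −20).

(11, −20) and (22, −11)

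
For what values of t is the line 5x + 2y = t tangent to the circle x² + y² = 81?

Tangency holds when the distance from the centre (0, 0) to the line equals the radius 9:
|5·0 + 2·0 − t| / √29 = 9
|t| = 9√29.

t = ±9√29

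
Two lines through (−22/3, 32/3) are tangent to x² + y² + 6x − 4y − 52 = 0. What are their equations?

Let a tangent through (−22/3, 32/3) have slope m. Its distance from (−3, 2) must equal √65:
[m·(13/3) − (−26/3)]² = 65(m² + 1)
32m² − 52m − 7 = 0, so m = 7/4 or m = −1/8.
Through (−22/3, 32/3) these give 7x − 4y = −94 and x + 8y = 78.

7x − 4y = −94 and x + 8y = 78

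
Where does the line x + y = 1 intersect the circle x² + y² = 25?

(−3, 4) and (4, −3)

Express y = −x + 1 and substitute into the circle:
2x² − 2x − 24 = 0  ⟹  x² − x − 12 = 0
x = 4 or x = −3, giving (4, −3) and (−3, 4).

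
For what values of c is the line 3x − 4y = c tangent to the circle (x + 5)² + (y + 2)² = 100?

For a tangent, require d(centre, line) = r = 10.
|3·(−5) − 4·(−2) − c| / √25 = 10
|c − (−7)| = 10·5, so c = 43 or c = −57.

c = −57 or c = 43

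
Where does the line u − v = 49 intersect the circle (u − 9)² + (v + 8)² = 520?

(23, −26) and (27, −22)

From the line, v = u − 49. Substituting:
2u² − 100u + 1242 = 0  ⟹  u² − 50u + 621 = 0
u = 27 or u = 23, giving (27, −22) and (23, −26).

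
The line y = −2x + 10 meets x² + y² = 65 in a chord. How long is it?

Centre (0, 0), r² = 65. Perpendicular distance d from centre to line = |−10| / √5 = 10/√5.
Chord = 2√(r² − d²) = 2·√(45) = 6√5.

6√5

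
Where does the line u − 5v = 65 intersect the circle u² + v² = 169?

From the line, v = (−65 + u)/5. Substituting:
26u² − 130u = 0  ⟹  u² − 5u = 0
u = 5 or u = 0, giving (5, −12) and (0, −13).

(0, −13) and (5, −12)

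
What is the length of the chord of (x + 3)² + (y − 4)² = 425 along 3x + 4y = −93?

The distance from (−3, 4) to the line is 100/√25, and r² = 425.
Half the chord is √(r² − d²) = √(25), so the full chord is 10.

10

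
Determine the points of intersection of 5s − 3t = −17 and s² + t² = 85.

Express t = (17 + 5s)/3 and substitute into the circle:
34s² + 170s − 476 = 0  ⟹  s² + 5s − 14 = 0
s = 2 or s = −7, giving (2, 9) and (−7, −6).

(−7, −6) and (2, 9)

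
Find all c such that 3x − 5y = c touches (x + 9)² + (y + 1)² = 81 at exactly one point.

c = −22 ± 9√34

For a tangent, require d(centre, line) = r = 9.
|3·(−9) − 5·(−1) − c| / √34 = 9
|c − (−22)| = 9√34.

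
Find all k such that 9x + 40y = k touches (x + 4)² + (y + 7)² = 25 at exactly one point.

The line touches the circle iff its distance from (−4, −7) is 5:
|9·(−4) + 40·(−7) − k| / √1681 = 5
|k − (−316)| = 5·41, so k = −111 or k = −521.

k = −521 or k = −111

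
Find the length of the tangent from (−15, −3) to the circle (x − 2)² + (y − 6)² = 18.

With centre O = (2, 6), |OP|² = 370 and r² = 18.
The tangent meets the radius at right angles, so tangent² = |PO|² − r² = 370 − 18 = 352.

4√22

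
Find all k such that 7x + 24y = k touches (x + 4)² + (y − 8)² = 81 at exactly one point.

k = −61 or k = 389

The line touches the circle iff its distance from (−4, 8) is 9:
|7·(−4) + 24·8 − k| / √625 = 9
|k − (164)| = 9·25, so k = 389 or k = −61.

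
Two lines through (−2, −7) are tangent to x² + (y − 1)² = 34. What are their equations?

A line y − (−7) = m(x − (−2)) is tangent when its distance from (0, 1) is √34:
[m·(2) − (8)]² = 34(m² + 1)
15m² + 16m − 15 = 0, so m = 3/5 or m = −5/3.
Through (−2, −7) these give 3x − 5y = 29 and 5x + 3y = −31.

3x − 5y = 29 and 5x + 3y = −31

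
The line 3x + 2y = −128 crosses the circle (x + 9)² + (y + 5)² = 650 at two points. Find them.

From the line, y = (−128 − 3x)/2. Substituting:
13x² + 780x + 11648 = 0  ⟹  x² + 60x + 896 = 0
x = −28 or x = −32, giving (−28, −22) and (−32, −16).

(−32, −16) and (−28, −22)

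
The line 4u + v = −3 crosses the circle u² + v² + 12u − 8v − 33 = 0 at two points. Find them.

Express v = −4u − 3 and substitute into the circle:
17u² + 68u = 0  ⟹  u² + 4u = 0
u = 0 or u = −4, giving (0, −3) and (−4, 13).

(−4, 13) and (0, −3)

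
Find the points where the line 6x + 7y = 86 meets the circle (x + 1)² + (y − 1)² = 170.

(−2, 14) and (12, 2)

From the line, y = (86 − 6x)/7. Substituting:
85x² − 850x − 2040 = 0  ⟹  x² − 10x − 24 = 0
x = 12 or x = −2, giving (12, 2) and (−2, 14).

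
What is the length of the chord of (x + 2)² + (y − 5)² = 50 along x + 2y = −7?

Express y = (−7 − x)/2 and substitute into the circle:
5x² + 50x + 105 = 0  ⟹  x² + 10x + 21 = 0
x = −3 or x = −7, giving (−3, −2) and (−7, 0).
|(−3, −2) − (−7, 0)| = √((4)² + (−2)²) = 2√5.

2√5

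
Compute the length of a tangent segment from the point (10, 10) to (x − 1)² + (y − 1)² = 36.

The centre is (1, 1) and r = 6. The square of the distance from P to the centre is 81 + 81 = 162.
Power of the point: PT² = |PO|² − r² = 126, so PT = 3√14.

3√14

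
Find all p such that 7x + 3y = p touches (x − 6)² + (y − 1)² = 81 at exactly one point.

p = 45 ± 9√58

The line touches the circle iff its distance from (6, 1) is 9:
|7·6 + 3·1 − p| / √58 = 9
|p − (45)| = 9√58.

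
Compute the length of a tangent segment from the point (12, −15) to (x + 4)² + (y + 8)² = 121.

Centre (−4, −8), r² = 121. |PO|² = (16)² + (−7)² = 305.
Power of the point: PT² = |PO|² − r² = 184, so PT = 2√46.

2√46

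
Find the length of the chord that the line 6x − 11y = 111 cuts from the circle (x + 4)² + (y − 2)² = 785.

The distance from (−4, 2) to the line is 157/√157, and r² = 785.
Chord = 2√(r² − d²) = 2·√(628) = 4√157.

4√157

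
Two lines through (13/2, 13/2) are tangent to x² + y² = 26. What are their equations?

x − 5y = −26 and 5x − y = 26

Let a tangent through (13/2, 13/2) have slope m. Its distance from (0, 0) must equal √26:
(−13/2m − (−13/2))² = 26(m² + 1)
5m² − 26m + 5 = 0, so m = 1/5 or m = 5.
Through (13/2, 13/2) these give x − 5y = −26 and 5x − y = 26.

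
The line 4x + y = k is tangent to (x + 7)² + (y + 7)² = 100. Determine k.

k = −35 ± 10√17

Tangency holds when the distance from the centre (−7, −7) to the line equals the radius 10:
|4·(−7) + 1·(−7) − k| / √17 = 10
|k − (−35)| = 10√17.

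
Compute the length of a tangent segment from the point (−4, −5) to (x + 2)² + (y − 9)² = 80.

2√30

Centre (−2, 9), r² = 80. |PO|² = (−2)² + (−14)² = 200.
By the tangent–radius right angle, tangent length = √(|PO|² − r²) = √120 = 2√30.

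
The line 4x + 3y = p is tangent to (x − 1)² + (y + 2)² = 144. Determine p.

Tangency holds when the distance from the centre (1, −2) to the line equals the radius 12:
|4·1 + 3·(−2) − p| / √25 = 12
|p − (−2)| = 12·5, so p = 58 or p = −62.

p = −62 or p = 58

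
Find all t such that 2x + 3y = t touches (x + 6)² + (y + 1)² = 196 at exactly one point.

t = −15 ± 14√13

For a tangent, require d(centre, line) = r = 14.
|2·(−6) + 3·(−1) − t| / √13 = 14
|t − (−15)| = 14√13.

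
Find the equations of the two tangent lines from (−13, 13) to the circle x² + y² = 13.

A line y − (13) = m(x − (−13)) is tangent when its distance from (0, 0) is √13:
(13m − (−13))² = 13(m² + 1)
6m² + 13m + 6 = 0, so m = −3/2 or m = −2/3.
Through (−13, 13) these give 3x + 2y = −13 and 2x + 3y = 13.

3x + 2y = −13 and 2x + 3y = 13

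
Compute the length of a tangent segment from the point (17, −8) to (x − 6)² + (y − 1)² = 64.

The centre is (6, 1) and r = 8. The square of the distance from P to the centre is 121 + 81 = 202.
By the tangent–radius right angle, tangent length = √(|PO|² − r²) = √138.

√138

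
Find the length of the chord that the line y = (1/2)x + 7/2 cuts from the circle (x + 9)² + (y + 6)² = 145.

From the line, y = (7 + x)/2. Substituting:
5x² + 110x + 105 = 0  ⟹  x² + 22x + 21 = 0
x = −1 or x = −21, giving (−1, 3) and (−21, −7).
Chord length = distance between (−1, 3) and (−21, −7) = √500 = 10√5.

10√5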